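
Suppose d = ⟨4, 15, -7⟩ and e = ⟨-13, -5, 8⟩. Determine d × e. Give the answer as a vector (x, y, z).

(85, 59, 175)

i: 15·8 - (-7)·(-5) = 120 - 35 = 85
j: (-7)·(-13) - 4·8 = 91 - 32 = 59
k: 4·(-5) - 15·(-13) = -20 - (-195) = 175
d × e = (85, 59, 175)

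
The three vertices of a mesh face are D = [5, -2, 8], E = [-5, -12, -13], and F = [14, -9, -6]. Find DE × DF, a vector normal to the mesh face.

(-7, -329, 160)

DE = (-10, -10, -21)
DF = (9, -7, -14)
i: (-10)·(-14) - (-21)·(-7) = 140 - 147 = -7
j: (-21)·9 - (-10)·(-14) = -189 - 140 = -329
k: (-10)·(-7) - (-10)·9 = 70 - (-90) = 160
DE × DF = (-7, -329, 160)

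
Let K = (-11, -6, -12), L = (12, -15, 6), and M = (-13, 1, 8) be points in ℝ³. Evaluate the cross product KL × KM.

KL = (23, -9, 18)
KM = (-2, 7, 20)
i: (-9)·20 - 18·7 = -180 - 126 = -306
j: 18·(-2) - 23·20 = -36 - 460 = -496
k: 23·7 - (-9)·(-2) = 161 - 18 = 143
KL × KM = (-306, -496, 143)

(-306, -496, 143)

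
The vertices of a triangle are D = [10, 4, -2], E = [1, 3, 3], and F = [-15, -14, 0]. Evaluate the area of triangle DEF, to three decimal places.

97.419

DE = (-9, -1, 5),  DF = (-25, -18, 2)
i: (-1)·2 - 5·(-18) = -2 - (-90) = 88
j: 5·(-25) - (-9)·2 = -125 - (-18) = -107
k: (-9)·(-18) - (-1)·(-25) = 162 - 25 = 137
DE × DF = (88, -107, 137)
|DE × DF| = √37962 ≈ 194.8384
area = ½ · 194.8384 ≈ 97.419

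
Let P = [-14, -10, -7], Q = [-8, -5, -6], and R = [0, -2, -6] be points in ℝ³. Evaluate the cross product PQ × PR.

(-3, 8, -22)

PQ = (6, 5, 1)
PR = (14, 8, 1)
i: 5·1 - 1·8 = 5 - 8 = -3
j: 1·14 - 6·1 = 14 - 6 = 8
k: 6·8 - 5·14 = 48 - 70 = -22
PQ × PR = (-3, 8, -22)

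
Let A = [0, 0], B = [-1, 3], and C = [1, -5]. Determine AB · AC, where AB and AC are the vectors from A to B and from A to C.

AB = B − A = (-1, 3)
AC = C − A = (1, -5)
AB · AC = (-1)·1 + 3·(-5) = -1 - 15 = -16

-16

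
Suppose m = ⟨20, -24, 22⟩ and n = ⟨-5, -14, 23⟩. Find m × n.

(-244, -570, -400)

i: (-24)·23 - 22·(-14) = -552 - (-308) = -244
j: 22·(-5) - 20·23 = -110 - 460 = -570
k: 20·(-14) - (-24)·(-5) = -280 - 120 = -400
m × n = (-244, -570, -400)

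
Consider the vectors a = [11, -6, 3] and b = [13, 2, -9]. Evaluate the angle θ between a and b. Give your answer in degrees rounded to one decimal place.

a · b = 11·13 + (-6)·2 + 3·(-9) = 143 - 12 - 27 = 104
|a|² = 121 + 36 + 9 = 166,  |a| = √166 ≈ 12.884099
|b|² = 169 + 4 + 81 = 254,  |b| = √254 ≈ 15.937377
cos θ = 104 / (12.884099 · 15.937377) ≈ 0.50648
θ = arccos(0.50648) ≈ 59.6°

59.6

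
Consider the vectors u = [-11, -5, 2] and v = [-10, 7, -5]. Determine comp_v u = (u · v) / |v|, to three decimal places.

u · v = (-11)·(-10) + (-5)·7 + 2·(-5) = 110 - 35 - 10 = 65
|v| = √(100 + 49 + 25) = √174 ≈ 13.1909
comp_v u = 65 / √174 ≈ 4.928

4.928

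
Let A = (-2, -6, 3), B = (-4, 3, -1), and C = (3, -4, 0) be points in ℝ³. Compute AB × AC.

AB = (-2, 9, -4)
AC = (5, 2, -3)
i: 9·(-3) - (-4)·2 = -27 - (-8) = -19
j: (-4)·5 - (-2)·(-3) = -20 - 6 = -26
k: (-2)·2 - 9·5 = -4 - 45 = -49
AB × AC = (-19, -26, -49)

(-19, -26, -49)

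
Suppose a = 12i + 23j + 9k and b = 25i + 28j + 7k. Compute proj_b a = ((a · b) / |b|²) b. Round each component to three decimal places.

a · b = 12·25 + 23·28 + 9·7 = 300 + 644 + 63 = 1007
|b|² = 625 + 784 + 49 = 1458
proj_b a = (1007/1458) · (25, 28, 7) ≈ (17.267, 19.339, 4.835)

(17.267, 19.339, 4.835)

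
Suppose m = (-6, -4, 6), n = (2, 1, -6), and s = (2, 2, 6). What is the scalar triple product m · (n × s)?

n × s:
i: 1·6 - (-6)·2 = 6 - (-12) = 18
j: (-6)·2 - 2·6 = -12 - 12 = -24
k: 2·2 - 1·2 = 4 - 2 = 2
n × s = (18, -24, 2)
m · (n × s) = (-6)·18 + (-4)·(-24) + 6·2 = -108 + 96 + 12 = 0

0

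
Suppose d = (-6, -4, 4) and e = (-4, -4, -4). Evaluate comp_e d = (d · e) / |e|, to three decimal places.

d · e = (-6)·(-4) + (-4)·(-4) + 4·(-4) = 24 + 16 - 16 = 24
|e| = √(16 + 16 + 16) = √48 ≈ 6.9282
comp_e d = 24 / √48 ≈ 3.464

3.464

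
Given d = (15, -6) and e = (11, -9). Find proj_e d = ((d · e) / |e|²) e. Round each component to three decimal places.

(11.926, -9.757)

d · e = 15·11 + (-6)·(-9) = 165 + 54 = 219
|e|² = 121 + 81 = 202
proj_e d = (219/202) · (11, -9) ≈ (11.926, -9.757)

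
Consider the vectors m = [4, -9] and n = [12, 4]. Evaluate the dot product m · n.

m · n = 4·12 + (-9)·4 = 48 - 36 = 12

12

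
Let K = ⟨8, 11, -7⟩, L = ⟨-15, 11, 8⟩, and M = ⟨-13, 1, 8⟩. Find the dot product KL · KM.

708

KL = L − K = (-23, 0, 15)
KM = M − K = (-21, -10, 15)
KL · KM = (-23)·(-21) + 0·(-10) + 15·15 = 483 + 0 + 225 = 708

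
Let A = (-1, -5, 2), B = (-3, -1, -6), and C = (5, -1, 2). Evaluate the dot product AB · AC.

AB = B − A = (-2, 4, -8)
AC = C − A = (6, 4, 0)
AB · AC = (-2)·6 + 4·4 + (-8)·0 = -12 + 16 + 0 = 4

4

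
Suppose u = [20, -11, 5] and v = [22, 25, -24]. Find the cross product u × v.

(139, 590, 742)

i: (-11)·(-24) - 5·25 = 264 - 125 = 139
j: 5·22 - 20·(-24) = 110 - (-480) = 590
k: 20·25 - (-11)·22 = 500 - (-242) = 742
u × v = (139, 590, 742)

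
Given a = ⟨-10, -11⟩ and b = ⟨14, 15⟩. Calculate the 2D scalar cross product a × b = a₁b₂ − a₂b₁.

(-10)·15 - (-11)·14 = -150 - (-154) = 4

4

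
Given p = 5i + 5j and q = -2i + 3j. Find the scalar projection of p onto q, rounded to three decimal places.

1.387

p · q = 5·(-2) + 5·3 = -10 + 15 = 5
|q| = √(4 + 9) = √13 ≈ 3.6056
comp_q p = 5 / √13 ≈ 1.387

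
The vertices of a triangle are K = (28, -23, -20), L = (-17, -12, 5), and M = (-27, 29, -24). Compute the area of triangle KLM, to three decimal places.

1344.859

KL = (-45, 11, 25),  KM = (-55, 52, -4)
i: 11·(-4) - 25·52 = -44 - 1300 = -1344
j: 25·(-55) - (-45)·(-4) = -1375 - 180 = -1555
k: (-45)·52 - 11·(-55) = -2340 - (-605) = -1735
KL × KM = (-1344, -1555, -1735)
|KL × KM| = √7234586 ≈ 2689.7186
area = ½ · 2689.7186 ≈ 1344.859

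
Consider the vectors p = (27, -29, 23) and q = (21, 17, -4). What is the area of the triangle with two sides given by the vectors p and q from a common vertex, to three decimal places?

625.606

i: (-29)·(-4) - 23·17 = 116 - 391 = -275
j: 23·21 - 27·(-4) = 483 - (-108) = 591
k: 27·17 - (-29)·21 = 459 - (-609) = 1068
p × q = (-275, 591, 1068)
|p × q| = √((-275)² + 591² + 1068²) = √1565530 ≈ 1251.2114
area = ½ · 1251.2114 ≈ 625.606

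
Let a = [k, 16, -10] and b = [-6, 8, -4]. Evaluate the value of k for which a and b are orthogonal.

28

a · b = k·(-6) + 16·8 + (-10)·(-4) = 168 - 6k
Set equal to 0: -6k = -168, so k = 28.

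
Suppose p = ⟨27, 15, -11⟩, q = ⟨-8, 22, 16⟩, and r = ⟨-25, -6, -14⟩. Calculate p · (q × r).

q × r:
i: 22·(-14) - 16·(-6) = -308 - (-96) = -212
j: 16·(-25) - (-8)·(-14) = -400 - 112 = -512
k: (-8)·(-6) - 22·(-25) = 48 - (-550) = 598
q × r = (-212, -512, 598)
p · (q × r) = 27·(-212) + 15·(-512) + (-11)·598 = -5724 - 7680 - 6578 = -19982

-19982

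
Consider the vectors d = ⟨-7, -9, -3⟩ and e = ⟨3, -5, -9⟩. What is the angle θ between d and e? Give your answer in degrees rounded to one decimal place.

66.2

d · e = (-7)·3 + (-9)·(-5) + (-3)·(-9) = -21 + 45 + 27 = 51
|d|² = 49 + 81 + 9 = 139,  |d| = √139 ≈ 11.789826
|e|² = 9 + 25 + 81 = 115,  |e| = √115 ≈ 10.723805
cos θ = 51 / (11.789826 · 10.723805) ≈ 0.40338
θ = arccos(0.40338) ≈ 66.2°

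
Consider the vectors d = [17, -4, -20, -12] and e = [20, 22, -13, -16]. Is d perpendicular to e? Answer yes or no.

d · e = 17·20 + (-4)·22 + (-20)·(-13) + (-12)·(-16) = 340 - 88 + 260 + 192 = 704
Nonzero, so the vectors are not orthogonal.

no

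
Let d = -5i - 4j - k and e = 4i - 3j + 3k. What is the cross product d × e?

(-15, 11, 31)

i: (-4)·3 - (-1)·(-3) = -12 - 3 = -15
j: (-1)·4 - (-5)·3 = -4 - (-15) = 11
k: (-5)·(-3) - (-4)·4 = 15 - (-16) = 31
d × e = (-15, 11, 31)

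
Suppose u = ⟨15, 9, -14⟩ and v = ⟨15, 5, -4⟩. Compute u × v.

i: 9·(-4) - (-14)·5 = -36 - (-70) = 34
j: (-14)·15 - 15·(-4) = -210 - (-60) = -150
k: 15·5 - 9·15 = 75 - 135 = -60
u × v = (34, -150, -60)

(34, -150, -60)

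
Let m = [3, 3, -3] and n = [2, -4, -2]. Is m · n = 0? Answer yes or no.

m · n = 3·2 + 3·(-4) + (-3)·(-2) = 6 - 12 + 6 = 0
Zero, so the vectors are orthogonal.

yes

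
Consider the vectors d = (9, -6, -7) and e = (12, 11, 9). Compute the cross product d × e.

i: (-6)·9 - (-7)·11 = -54 - (-77) = 23
j: (-7)·12 - 9·9 = -84 - 81 = -165
k: 9·11 - (-6)·12 = 99 - (-72) = 171
d × e = (23, -165, 171)

(23, -165, 171)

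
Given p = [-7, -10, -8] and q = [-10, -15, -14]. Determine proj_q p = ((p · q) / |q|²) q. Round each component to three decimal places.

p · q = (-7)·(-10) + (-10)·(-15) + (-8)·(-14) = 70 + 150 + 112 = 332
|q|² = 100 + 225 + 196 = 521
proj_q p = (332/521) · (-10, -15, -14) ≈ (-6.372, -9.559, -8.921)

(-6.372, -9.559, -8.921)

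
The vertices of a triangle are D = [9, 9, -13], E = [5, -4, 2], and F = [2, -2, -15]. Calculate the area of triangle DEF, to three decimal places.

113.423

DE = (-4, -13, 15),  DF = (-7, -11, -2)
i: (-13)·(-2) - 15·(-11) = 26 - (-165) = 191
j: 15·(-7) - (-4)·(-2) = -105 - 8 = -113
k: (-4)·(-11) - (-13)·(-7) = 44 - 91 = -47
DE × DF = (191, -113, -47)
|DE × DF| = √51459 ≈ 226.8458
area = ½ · 226.8458 ≈ 113.423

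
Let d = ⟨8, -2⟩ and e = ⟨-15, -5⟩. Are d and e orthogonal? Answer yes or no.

no

d · e = 8·(-15) + (-2)·(-5) = -120 + 10 = -110
Nonzero, so the vectors are not orthogonal.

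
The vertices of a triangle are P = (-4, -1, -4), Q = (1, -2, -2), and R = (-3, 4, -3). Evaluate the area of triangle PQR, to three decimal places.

PQ = (5, -1, 2),  PR = (1, 5, 1)
i: (-1)·1 - 2·5 = -1 - 10 = -11
j: 2·1 - 5·1 = 2 - 5 = -3
k: 5·5 - (-1)·1 = 25 - (-1) = 26
PQ × PR = (-11, -3, 26)
|PQ × PR| = √806 ≈ 28.3901
area = ½ · 28.3901 ≈ 14.195

14.195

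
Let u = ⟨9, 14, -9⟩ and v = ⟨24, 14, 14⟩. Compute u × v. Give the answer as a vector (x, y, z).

(322, -342, -210)

i: 14·14 - (-9)·14 = 196 - (-126) = 322
j: (-9)·24 - 9·14 = -216 - 126 = -342
k: 9·14 - 14·24 = 126 - 336 = -210
u × v = (322, -342, -210)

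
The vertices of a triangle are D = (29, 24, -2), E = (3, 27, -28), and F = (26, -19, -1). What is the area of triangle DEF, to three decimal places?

794.382

DE = (-26, 3, -26),  DF = (-3, -43, 1)
i: 3·1 - (-26)·(-43) = 3 - 1118 = -1115
j: (-26)·(-3) - (-26)·1 = 78 - (-26) = 104
k: (-26)·(-43) - 3·(-3) = 1118 - (-9) = 1127
DE × DF = (-1115, 104, 1127)
|DE × DF| = √2524170 ≈ 1588.7637
area = ½ · 1588.7637 ≈ 794.382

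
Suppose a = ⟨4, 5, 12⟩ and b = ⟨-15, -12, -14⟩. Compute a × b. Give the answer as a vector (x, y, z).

i: 5·(-14) - 12·(-12) = -70 - (-144) = 74
j: 12·(-15) - 4·(-14) = -180 - (-56) = -124
k: 4·(-12) - 5·(-15) = -48 - (-75) = 27
a × b = (74, -124, 27)

(74, -124, 27)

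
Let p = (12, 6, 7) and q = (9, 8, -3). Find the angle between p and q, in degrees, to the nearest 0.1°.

p · q = 12·9 + 6·8 + 7·(-3) = 108 + 48 - 21 = 135
|p|² = 144 + 36 + 49 = 229,  |p| = √229 ≈ 15.132746
|q|² = 81 + 64 + 9 = 154,  |q| = √154 ≈ 12.409674
cos θ = 135 / (15.132746 · 12.409674) ≈ 0.71888
θ = arccos(0.71888) ≈ 44.0°

44.0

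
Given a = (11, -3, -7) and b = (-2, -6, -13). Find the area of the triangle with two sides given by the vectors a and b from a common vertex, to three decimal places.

86.374

i: (-3)·(-13) - (-7)·(-6) = 39 - 42 = -3
j: (-7)·(-2) - 11·(-13) = 14 - (-143) = 157
k: 11·(-6) - (-3)·(-2) = -66 - 6 = -72
a × b = (-3, 157, -72)
|a × b| = √((-3)² + 157² + (-72)²) = √29842 ≈ 172.7484
area = ½ · 172.7484 ≈ 86.374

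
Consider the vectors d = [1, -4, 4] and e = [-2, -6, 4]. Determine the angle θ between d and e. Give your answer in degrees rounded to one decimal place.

27.9

d · e = 1·(-2) + (-4)·(-6) + 4·4 = -2 + 24 + 16 = 38
|d|² = 1 + 16 + 16 = 33,  |d| = √33 ≈ 5.744563
|e|² = 4 + 36 + 16 = 56,  |e| = √56 ≈ 7.483315
cos θ = 38 / (5.744563 · 7.483315) ≈ 0.88396
θ = arccos(0.88396) ≈ 27.9°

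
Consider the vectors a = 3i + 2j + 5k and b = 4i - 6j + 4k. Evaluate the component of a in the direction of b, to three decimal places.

2.425

a · b = 3·4 + 2·(-6) + 5·4 = 12 - 12 + 20 = 20
|b| = √(16 + 36 + 16) = √68 ≈ 8.2462
comp_b a = 20 / √68 ≈ 2.425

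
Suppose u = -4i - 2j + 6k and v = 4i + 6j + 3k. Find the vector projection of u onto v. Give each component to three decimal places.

u · v = (-4)·4 + (-2)·6 + 6·3 = -16 - 12 + 18 = -10
|v|² = 16 + 36 + 9 = 61
proj_v u = (-10/61) · (4, 6, 3) ≈ (-0.656, -0.984, -0.492)

(-0.656, -0.984, -0.492)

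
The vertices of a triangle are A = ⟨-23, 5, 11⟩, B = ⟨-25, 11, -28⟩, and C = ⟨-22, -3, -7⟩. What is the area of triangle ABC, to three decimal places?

213.381

AB = (-2, 6, -39),  AC = (1, -8, -18)
i: 6·(-18) - (-39)·(-8) = -108 - 312 = -420
j: (-39)·1 - (-2)·(-18) = -39 - 36 = -75
k: (-2)·(-8) - 6·1 = 16 - 6 = 10
AB × AC = (-420, -75, 10)
|AB × AC| = √182125 ≈ 426.7611
area = ½ · 426.7611 ≈ 213.381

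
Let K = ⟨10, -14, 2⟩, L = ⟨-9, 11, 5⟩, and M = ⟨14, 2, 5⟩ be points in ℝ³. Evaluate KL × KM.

(27, 69, -404)

KL = (-19, 25, 3)
KM = (4, 16, 3)
i: 25·3 - 3·16 = 75 - 48 = 27
j: 3·4 - (-19)·3 = 12 - (-57) = 69
k: (-19)·16 - 25·4 = -304 - 100 = -404
KL × KM = (27, 69, -404)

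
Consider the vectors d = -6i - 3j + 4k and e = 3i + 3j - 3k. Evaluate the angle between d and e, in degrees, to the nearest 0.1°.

163.9

d · e = (-6)·3 + (-3)·3 + 4·(-3) = -18 - 9 - 12 = -39
|d|² = 36 + 9 + 16 = 61,  |d| = √61 ≈ 7.810250
|e|² = 9 + 9 + 9 = 27,  |e| = √27 ≈ 5.196152
cos θ = -39 / (7.810250 · 5.196152) ≈ -0.96099
θ = arccos(-0.96099) ≈ 163.9°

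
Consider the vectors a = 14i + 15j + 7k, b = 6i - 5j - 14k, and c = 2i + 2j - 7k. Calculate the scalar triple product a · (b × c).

1246

b × c:
i: (-5)·(-7) - (-14)·2 = 35 - (-28) = 63
j: (-14)·2 - 6·(-7) = -28 - (-42) = 14
k: 6·2 - (-5)·2 = 12 - (-10) = 22
b × c = (63, 14, 22)
a · (b × c) = 14·63 + 15·14 + 7·22 = 882 + 210 + 154 = 1246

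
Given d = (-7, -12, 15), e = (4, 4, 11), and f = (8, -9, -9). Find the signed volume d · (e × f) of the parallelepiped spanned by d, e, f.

e × f:
i: 4·(-9) - 11·(-9) = -36 - (-99) = 63
j: 11·8 - 4·(-9) = 88 - (-36) = 124
k: 4·(-9) - 4·8 = -36 - 32 = -68
e × f = (63, 124, -68)
d · (e × f) = (-7)·63 + (-12)·124 + 15·(-68) = -441 - 1488 - 1020 = -2949

-2949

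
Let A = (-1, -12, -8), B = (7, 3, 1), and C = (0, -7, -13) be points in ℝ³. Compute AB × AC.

AB = (8, 15, 9)
AC = (1, 5, -5)
i: 15·(-5) - 9·5 = -75 - 45 = -120
j: 9·1 - 8·(-5) = 9 - (-40) = 49
k: 8·5 - 15·1 = 40 - 15 = 25
AB × AC = (-120, 49, 25)

(-120, 49, 25)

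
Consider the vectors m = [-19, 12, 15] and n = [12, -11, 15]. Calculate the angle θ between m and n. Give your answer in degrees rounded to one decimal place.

103.0

m · n = (-19)·12 + 12·(-11) + 15·15 = -228 - 132 + 225 = -135
|m|² = 361 + 144 + 225 = 730,  |m| = √730 ≈ 27.018512
|n|² = 144 + 121 + 225 = 490,  |n| = √490 ≈ 22.135944
cos θ = -135 / (27.018512 · 22.135944) ≈ -0.22572
θ = arccos(-0.22572) ≈ 103.0°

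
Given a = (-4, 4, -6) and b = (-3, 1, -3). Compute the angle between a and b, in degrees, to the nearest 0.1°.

18.9

a · b = (-4)·(-3) + 4·1 + (-6)·(-3) = 12 + 4 + 18 = 34
|a|² = 16 + 16 + 36 = 68,  |a| = √68 ≈ 8.246211
|b|² = 9 + 1 + 9 = 19,  |b| = √19 ≈ 4.358899
cos θ = 34 / (8.246211 · 4.358899) ≈ 0.94591
θ = arccos(0.94591) ≈ 18.9°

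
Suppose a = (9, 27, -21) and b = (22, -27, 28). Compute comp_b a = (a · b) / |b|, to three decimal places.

-25.040

a · b = 9·22 + 27·(-27) + (-21)·28 = 198 - 729 - 588 = -1119
|b| = √(484 + 729 + 784) = √1997 ≈ 44.6878
comp_b a = -1119 / √1997 ≈ -25.040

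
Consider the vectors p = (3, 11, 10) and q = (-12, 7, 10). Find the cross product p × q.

i: 11·10 - 10·7 = 110 - 70 = 40
j: 10·(-12) - 3·10 = -120 - 30 = -150
k: 3·7 - 11·(-12) = 21 - (-132) = 153
p × q = (40, -150, 153)

(40, -150, 153)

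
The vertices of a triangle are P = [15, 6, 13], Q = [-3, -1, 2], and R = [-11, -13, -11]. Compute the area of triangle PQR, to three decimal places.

110.224

PQ = (-18, -7, -11),  PR = (-26, -19, -24)
i: (-7)·(-24) - (-11)·(-19) = 168 - 209 = -41
j: (-11)·(-26) - (-18)·(-24) = 286 - 432 = -146
k: (-18)·(-19) - (-7)·(-26) = 342 - 182 = 160
PQ × PR = (-41, -146, 160)
|PQ × PR| = √48597 ≈ 220.4473
area = ½ · 220.4473 ≈ 110.224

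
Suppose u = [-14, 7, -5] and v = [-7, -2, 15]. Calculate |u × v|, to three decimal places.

273.823

i: 7·15 - (-5)·(-2) = 105 - 10 = 95
j: (-5)·(-7) - (-14)·15 = 35 - (-210) = 245
k: (-14)·(-2) - 7·(-7) = 28 - (-49) = 77
u × v = (95, 245, 77)
|u × v| = √(95² + 245² + 77²) = √74979 ≈ 273.8229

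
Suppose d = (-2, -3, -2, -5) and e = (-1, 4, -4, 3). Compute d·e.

d · e = (-2)·(-1) + (-3)·4 + (-2)·(-4) + (-5)·3 = 2 - 12 + 8 - 15 = -17

-17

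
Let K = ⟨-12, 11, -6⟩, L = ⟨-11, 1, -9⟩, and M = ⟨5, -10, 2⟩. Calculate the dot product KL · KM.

203

KL = L − K = (1, -10, -3)
KM = M − K = (17, -21, 8)
KL · KM = 1·17 + (-10)·(-21) + (-3)·8 = 17 + 210 - 24 = 203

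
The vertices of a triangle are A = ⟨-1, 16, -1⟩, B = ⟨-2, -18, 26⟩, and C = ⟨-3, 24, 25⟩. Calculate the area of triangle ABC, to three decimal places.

551.489

AB = (-1, -34, 27),  AC = (-2, 8, 26)
i: (-34)·26 - 27·8 = -884 - 216 = -1100
j: 27·(-2) - (-1)·26 = -54 - (-26) = -28
k: (-1)·8 - (-34)·(-2) = -8 - 68 = -76
AB × AC = (-1100, -28, -76)
|AB × AC| = √1216560 ≈ 1102.9778
area = ½ · 1102.9778 ≈ 551.489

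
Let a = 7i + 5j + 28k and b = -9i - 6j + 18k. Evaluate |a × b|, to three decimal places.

i: 5·18 - 28·(-6) = 90 - (-168) = 258
j: 28·(-9) - 7·18 = -252 - 126 = -378
k: 7·(-6) - 5·(-9) = -42 - (-45) = 3
a × b = (258, -378, 3)
|a × b| = √(258² + (-378)² + 3²) = √209457 ≈ 457.6647

457.665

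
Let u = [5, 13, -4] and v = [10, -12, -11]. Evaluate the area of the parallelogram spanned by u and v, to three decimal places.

i: 13·(-11) - (-4)·(-12) = -143 - 48 = -191
j: (-4)·10 - 5·(-11) = -40 - (-55) = 15
k: 5·(-12) - 13·10 = -60 - 130 = -190
u × v = (-191, 15, -190)
|u × v| = √((-191)² + 15² + (-190)²) = √72806 ≈ 269.8259

269.826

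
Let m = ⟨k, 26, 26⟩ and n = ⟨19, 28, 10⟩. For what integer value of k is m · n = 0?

m · n = k·19 + 26·28 + 26·10 = 988 + 19k
Set equal to 0: 19k = -988, so k = -52.

-52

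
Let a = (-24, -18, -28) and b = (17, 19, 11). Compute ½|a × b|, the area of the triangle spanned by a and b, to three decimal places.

211.542

i: (-18)·11 - (-28)·19 = -198 - (-532) = 334
j: (-28)·17 - (-24)·11 = -476 - (-264) = -212
k: (-24)·19 - (-18)·17 = -456 - (-306) = -150
a × b = (334, -212, -150)
|a × b| = √(334² + (-212)² + (-150)²) = √179000 ≈ 423.0839
area = ½ · 423.0839 ≈ 211.542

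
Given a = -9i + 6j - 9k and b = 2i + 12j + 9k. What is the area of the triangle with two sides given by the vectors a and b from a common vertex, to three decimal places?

105.609

i: 6·9 - (-9)·12 = 54 - (-108) = 162
j: (-9)·2 - (-9)·9 = -18 - (-81) = 63
k: (-9)·12 - 6·2 = -108 - 12 = -120
a × b = (162, 63, -120)
|a × b| = √(162² + 63² + (-120)²) = √44613 ≈ 211.2179
area = ½ · 211.2179 ≈ 105.609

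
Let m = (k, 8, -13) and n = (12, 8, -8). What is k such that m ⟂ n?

-14

m · n = k·12 + 8·8 + (-13)·(-8) = 168 + 12k
Set equal to 0: 12k = -168, so k = -14.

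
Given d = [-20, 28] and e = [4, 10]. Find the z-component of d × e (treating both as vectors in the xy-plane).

-312

(-20)·10 - 28·4 = -200 - 112 = -312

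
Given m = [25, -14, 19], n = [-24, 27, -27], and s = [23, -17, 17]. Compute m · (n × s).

-1065

n × s:
i: 27·17 - (-27)·(-17) = 459 - 459 = 0
j: (-27)·23 - (-24)·17 = -621 - (-408) = -213
k: (-24)·(-17) - 27·23 = 408 - 621 = -213
n × s = (0, -213, -213)
m · (n × s) = 25·0 + (-14)·(-213) + 19·(-213) = 0 + 2982 - 4047 = -1065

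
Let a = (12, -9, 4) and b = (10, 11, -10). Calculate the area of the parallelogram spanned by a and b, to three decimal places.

277.489

i: (-9)·(-10) - 4·11 = 90 - 44 = 46
j: 4·10 - 12·(-10) = 40 - (-120) = 160
k: 12·11 - (-9)·10 = 132 - (-90) = 222
a × b = (46, 160, 222)
|a × b| = √(46² + 160² + 222²) = √77000 ≈ 277.4887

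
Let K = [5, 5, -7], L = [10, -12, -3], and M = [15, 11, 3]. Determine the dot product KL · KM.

KL = L − K = (5, -17, 4)
KM = M − K = (10, 6, 10)
KL · KM = 5·10 + (-17)·6 + 4·10 = 50 - 102 + 40 = -12

-12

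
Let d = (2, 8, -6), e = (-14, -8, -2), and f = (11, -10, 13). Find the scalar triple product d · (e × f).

-336

e × f:
i: (-8)·13 - (-2)·(-10) = -104 - 20 = -124
j: (-2)·11 - (-14)·13 = -22 - (-182) = 160
k: (-14)·(-10) - (-8)·11 = 140 - (-88) = 228
e × f = (-124, 160, 228)
d · (e × f) = 2·(-124) + 8·160 + (-6)·228 = -248 + 1280 - 1368 = -336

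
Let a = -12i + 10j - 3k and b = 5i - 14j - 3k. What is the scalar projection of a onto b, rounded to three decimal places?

a · b = (-12)·5 + 10·(-14) + (-3)·(-3) = -60 - 140 + 9 = -191
|b| = √(25 + 196 + 9) = √230 ≈ 15.1658
comp_b a = -191 / √230 ≈ -12.594

-12.594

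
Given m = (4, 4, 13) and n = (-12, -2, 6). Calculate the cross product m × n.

i: 4·6 - 13·(-2) = 24 - (-26) = 50
j: 13·(-12) - 4·6 = -156 - 24 = -180
k: 4·(-2) - 4·(-12) = -8 - (-48) = 40
m × n = (50, -180, 40)

(50, -180, 40)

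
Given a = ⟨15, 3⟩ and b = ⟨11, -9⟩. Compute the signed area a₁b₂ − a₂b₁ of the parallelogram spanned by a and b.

-168

15·(-9) - 3·11 = -135 - 33 = -168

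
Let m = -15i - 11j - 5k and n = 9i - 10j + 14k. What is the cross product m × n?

i: (-11)·14 - (-5)·(-10) = -154 - 50 = -204
j: (-5)·9 - (-15)·14 = -45 - (-210) = 165
k: (-15)·(-10) - (-11)·9 = 150 - (-99) = 249
m × n = (-204, 165, 249)

(-204, 165, 249)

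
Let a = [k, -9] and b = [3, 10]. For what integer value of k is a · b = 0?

30

a · b = k·3 + (-9)·10 = -90 + 3k
Set equal to 0: 3k = 90, so k = 30.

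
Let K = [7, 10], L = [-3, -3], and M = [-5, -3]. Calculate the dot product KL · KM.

289

KL = L − K = (-10, -13)
KM = M − K = (-12, -13)
KL · KM = (-10)·(-12) + (-13)·(-13) = 120 + 169 = 289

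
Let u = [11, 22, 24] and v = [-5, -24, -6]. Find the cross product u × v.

i: 22·(-6) - 24·(-24) = -132 - (-576) = 444
j: 24·(-5) - 11·(-6) = -120 - (-66) = -54
k: 11·(-24) - 22·(-5) = -264 - (-110) = -154
u × v = (444, -54, -154)

(444, -54, -154)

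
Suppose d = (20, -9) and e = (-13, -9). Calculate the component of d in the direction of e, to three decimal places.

d · e = 20·(-13) + (-9)·(-9) = -260 + 81 = -179
|e| = √(169 + 81) = √250 ≈ 15.8114
comp_e d = -179 / √250 ≈ -11.321

-11.321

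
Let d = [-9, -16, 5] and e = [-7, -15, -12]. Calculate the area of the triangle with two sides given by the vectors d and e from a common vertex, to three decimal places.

151.877

i: (-16)·(-12) - 5·(-15) = 192 - (-75) = 267
j: 5·(-7) - (-9)·(-12) = -35 - 108 = -143
k: (-9)·(-15) - (-16)·(-7) = 135 - 112 = 23
d × e = (267, -143, 23)
|d × e| = √(267² + (-143)² + 23²) = √92267 ≈ 303.7548
area = ½ · 303.7548 ≈ 151.877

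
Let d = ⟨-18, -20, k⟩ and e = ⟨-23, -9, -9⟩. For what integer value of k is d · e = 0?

d · e = (-18)·(-23) + (-20)·(-9) + k·(-9) = 594 - 9k
Set equal to 0: -9k = -594, so k = 66.

66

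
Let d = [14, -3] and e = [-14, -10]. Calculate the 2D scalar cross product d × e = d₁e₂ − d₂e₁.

14·(-10) - (-3)·(-14) = -140 - 42 = -182

-182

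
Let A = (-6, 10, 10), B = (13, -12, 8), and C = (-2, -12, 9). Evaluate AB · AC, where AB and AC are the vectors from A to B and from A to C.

562

AB = B − A = (19, -22, -2)
AC = C − A = (4, -22, -1)
AB · AC = 19·4 + (-22)·(-22) + (-2)·(-1) = 76 + 484 + 2 = 562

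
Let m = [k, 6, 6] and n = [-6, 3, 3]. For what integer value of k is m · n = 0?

m · n = k·(-6) + 6·3 + 6·3 = 36 - 6k
Set equal to 0: -6k = -36, so k = 6.

6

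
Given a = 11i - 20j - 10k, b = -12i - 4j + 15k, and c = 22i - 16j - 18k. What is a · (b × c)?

-1648

b × c:
i: (-4)·(-18) - 15·(-16) = 72 - (-240) = 312
j: 15·22 - (-12)·(-18) = 330 - 216 = 114
k: (-12)·(-16) - (-4)·22 = 192 - (-88) = 280
b × c = (312, 114, 280)
a · (b × c) = 11·312 + (-20)·114 + (-10)·280 = 3432 - 2280 - 2800 = -1648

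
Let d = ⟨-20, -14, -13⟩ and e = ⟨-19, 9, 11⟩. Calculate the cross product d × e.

(-37, 467, -446)

i: (-14)·11 - (-13)·9 = -154 - (-117) = -37
j: (-13)·(-19) - (-20)·11 = 247 - (-220) = 467
k: (-20)·9 - (-14)·(-19) = -180 - 266 = -446
d × e = (-37, 467, -446)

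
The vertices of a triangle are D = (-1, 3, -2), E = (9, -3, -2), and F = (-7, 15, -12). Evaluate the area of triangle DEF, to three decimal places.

71.861

DE = (10, -6, 0),  DF = (-6, 12, -10)
i: (-6)·(-10) - 0·12 = 60 - 0 = 60
j: 0·(-6) - 10·(-10) = 0 - (-100) = 100
k: 10·12 - (-6)·(-6) = 120 - 36 = 84
DE × DF = (60, 100, 84)
|DE × DF| = √20656 ≈ 143.7220
area = ½ · 143.7220 ≈ 71.861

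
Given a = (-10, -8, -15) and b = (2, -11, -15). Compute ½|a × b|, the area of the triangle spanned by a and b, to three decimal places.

i: (-8)·(-15) - (-15)·(-11) = 120 - 165 = -45
j: (-15)·2 - (-10)·(-15) = -30 - 150 = -180
k: (-10)·(-11) - (-8)·2 = 110 - (-16) = 126
a × b = (-45, -180, 126)
|a × b| = √((-45)² + (-180)² + 126²) = √50301 ≈ 224.2788
area = ½ · 224.2788 ≈ 112.139

112.139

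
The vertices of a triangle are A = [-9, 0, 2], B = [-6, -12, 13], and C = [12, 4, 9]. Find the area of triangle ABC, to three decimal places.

180.402

AB = (3, -12, 11),  AC = (21, 4, 7)
i: (-12)·7 - 11·4 = -84 - 44 = -128
j: 11·21 - 3·7 = 231 - 21 = 210
k: 3·4 - (-12)·21 = 12 - (-252) = 264
AB × AC = (-128, 210, 264)
|AB × AC| = √130180 ≈ 360.8047
area = ½ · 360.8047 ≈ 180.402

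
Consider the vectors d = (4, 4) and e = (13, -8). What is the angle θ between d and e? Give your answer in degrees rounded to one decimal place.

76.6

d · e = 4·13 + 4·(-8) = 52 - 32 = 20
|d|² = 16 + 16 = 32,  |d| = √32 ≈ 5.656854
|e|² = 169 + 64 = 233,  |e| = √233 ≈ 15.264338
cos θ = 20 / (5.656854 · 15.264338) ≈ 0.23162
θ = arccos(0.23162) ≈ 76.6°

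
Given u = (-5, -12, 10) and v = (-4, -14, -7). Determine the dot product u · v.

118

u · v = (-5)·(-4) + (-12)·(-14) + 10·(-7) = 20 + 168 - 70 = 118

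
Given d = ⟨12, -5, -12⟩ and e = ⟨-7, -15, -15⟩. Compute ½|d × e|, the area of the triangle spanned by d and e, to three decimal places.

i: (-5)·(-15) - (-12)·(-15) = 75 - 180 = -105
j: (-12)·(-7) - 12·(-15) = 84 - (-180) = 264
k: 12·(-15) - (-5)·(-7) = -180 - 35 = -215
d × e = (-105, 264, -215)
|d × e| = √((-105)² + 264² + (-215)²) = √126946 ≈ 356.2948
area = ½ · 356.2948 ≈ 178.147

178.147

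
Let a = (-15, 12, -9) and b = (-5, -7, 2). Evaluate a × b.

i: 12·2 - (-9)·(-7) = 24 - 63 = -39
j: (-9)·(-5) - (-15)·2 = 45 - (-30) = 75
k: (-15)·(-7) - 12·(-5) = 105 - (-60) = 165
a × b = (-39, 75, 165)

(-39, 75, 165)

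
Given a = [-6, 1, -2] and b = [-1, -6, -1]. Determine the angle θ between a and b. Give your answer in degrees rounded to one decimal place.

a · b = (-6)·(-1) + 1·(-6) + (-2)·(-1) = 6 - 6 + 2 = 2
|a|² = 36 + 1 + 4 = 41,  |a| = √41 ≈ 6.403124
|b|² = 1 + 36 + 1 = 38,  |b| = √38 ≈ 6.164414
cos θ = 2 / (6.403124 · 6.164414) ≈ 0.05067
θ = arccos(0.05067) ≈ 87.1°

87.1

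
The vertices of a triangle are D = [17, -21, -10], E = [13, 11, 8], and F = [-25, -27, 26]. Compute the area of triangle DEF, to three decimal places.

978.975

DE = (-4, 32, 18),  DF = (-42, -6, 36)
i: 32·36 - 18·(-6) = 1152 - (-108) = 1260
j: 18·(-42) - (-4)·36 = -756 - (-144) = -612
k: (-4)·(-6) - 32·(-42) = 24 - (-1344) = 1368
DE × DF = (1260, -612, 1368)
|DE × DF| = √3833568 ≈ 1957.9499
area = ½ · 1957.9499 ≈ 978.975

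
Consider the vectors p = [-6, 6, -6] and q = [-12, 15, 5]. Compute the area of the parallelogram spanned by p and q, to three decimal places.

158.518

i: 6·5 - (-6)·15 = 30 - (-90) = 120
j: (-6)·(-12) - (-6)·5 = 72 - (-30) = 102
k: (-6)·15 - 6·(-12) = -90 - (-72) = -18
p × q = (120, 102, -18)
|p × q| = √(120² + 102² + (-18)²) = √25128 ≈ 158.5181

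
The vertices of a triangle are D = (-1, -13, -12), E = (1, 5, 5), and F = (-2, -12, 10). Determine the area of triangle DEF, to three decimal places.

192.199

DE = (2, 18, 17),  DF = (-1, 1, 22)
i: 18·22 - 17·1 = 396 - 17 = 379
j: 17·(-1) - 2·22 = -17 - 44 = -61
k: 2·1 - 18·(-1) = 2 - (-18) = 20
DE × DF = (379, -61, 20)
|DE × DF| = √147762 ≈ 384.3982
area = ½ · 384.3982 ≈ 192.199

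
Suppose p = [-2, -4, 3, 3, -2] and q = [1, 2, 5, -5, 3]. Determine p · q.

p · q = (-2)·1 + (-4)·2 + 3·5 + 3·(-5) + (-2)·3 = -2 - 8 + 15 - 15 - 6 = -16

-16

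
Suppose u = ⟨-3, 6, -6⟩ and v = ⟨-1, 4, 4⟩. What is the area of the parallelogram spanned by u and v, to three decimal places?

51.614

i: 6·4 - (-6)·4 = 24 - (-24) = 48
j: (-6)·(-1) - (-3)·4 = 6 - (-12) = 18
k: (-3)·4 - 6·(-1) = -12 - (-6) = -6
u × v = (48, 18, -6)
|u × v| = √(48² + 18² + (-6)²) = √2664 ≈ 51.6140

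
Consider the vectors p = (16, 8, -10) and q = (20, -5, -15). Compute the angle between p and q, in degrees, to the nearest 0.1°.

34.6

p · q = 16·20 + 8·(-5) + (-10)·(-15) = 320 - 40 + 150 = 430
|p|² = 256 + 64 + 100 = 420,  |p| = √420 ≈ 20.493902
|q|² = 400 + 25 + 225 = 650,  |q| = √650 ≈ 25.495098
cos θ = 430 / (20.493902 · 25.495098) ≈ 0.82298
θ = arccos(0.82298) ≈ 34.6°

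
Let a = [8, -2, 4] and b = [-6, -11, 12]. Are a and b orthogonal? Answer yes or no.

a · b = 8·(-6) + (-2)·(-11) + 4·12 = -48 + 22 + 48 = 22
Nonzero, so the vectors are not orthogonal.

no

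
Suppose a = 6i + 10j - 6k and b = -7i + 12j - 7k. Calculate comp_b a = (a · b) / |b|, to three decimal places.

a · b = 6·(-7) + 10·12 + (-6)·(-7) = -42 + 120 + 42 = 120
|b| = √(49 + 144 + 49) = √242 ≈ 15.5563
comp_b a = 120 / √242 ≈ 7.714

7.714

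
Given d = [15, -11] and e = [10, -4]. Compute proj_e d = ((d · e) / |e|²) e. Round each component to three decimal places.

(16.724, -6.690)

d · e = 15·10 + (-11)·(-4) = 150 + 44 = 194
|e|² = 100 + 16 = 116
proj_e d = (194/116) · (10, -4) ≈ (16.724, -6.690)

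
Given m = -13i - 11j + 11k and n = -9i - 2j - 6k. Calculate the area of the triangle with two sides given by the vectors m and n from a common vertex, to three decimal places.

105.359

i: (-11)·(-6) - 11·(-2) = 66 - (-22) = 88
j: 11·(-9) - (-13)·(-6) = -99 - 78 = -177
k: (-13)·(-2) - (-11)·(-9) = 26 - 99 = -73
m × n = (88, -177, -73)
|m × n| = √(88² + (-177)² + (-73)²) = √44402 ≈ 210.7178
area = ½ · 210.7178 ≈ 105.359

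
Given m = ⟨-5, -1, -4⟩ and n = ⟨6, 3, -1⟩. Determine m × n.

(13, -29, -9)

i: (-1)·(-1) - (-4)·3 = 1 - (-12) = 13
j: (-4)·6 - (-5)·(-1) = -24 - 5 = -29
k: (-5)·3 - (-1)·6 = -15 - (-6) = -9
m × n = (13, -29, -9)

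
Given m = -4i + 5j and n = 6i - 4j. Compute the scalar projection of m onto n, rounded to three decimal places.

m · n = (-4)·6 + 5·(-4) = -24 - 20 = -44
|n| = √(36 + 16) = √52 ≈ 7.2111
comp_n m = -44 / √52 ≈ -6.102

-6.102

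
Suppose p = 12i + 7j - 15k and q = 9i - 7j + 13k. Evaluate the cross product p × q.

i: 7·13 - (-15)·(-7) = 91 - 105 = -14
j: (-15)·9 - 12·13 = -135 - 156 = -291
k: 12·(-7) - 7·9 = -84 - 63 = -147
p × q = (-14, -291, -147)

(-14, -291, -147)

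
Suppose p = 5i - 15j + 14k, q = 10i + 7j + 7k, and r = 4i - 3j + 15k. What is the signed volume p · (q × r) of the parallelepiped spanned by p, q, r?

q × r:
i: 7·15 - 7·(-3) = 105 - (-21) = 126
j: 7·4 - 10·15 = 28 - 150 = -122
k: 10·(-3) - 7·4 = -30 - 28 = -58
q × r = (126, -122, -58)
p · (q × r) = 5·126 + (-15)·(-122) + 14·(-58) = 630 + 1830 - 812 = 1648

1648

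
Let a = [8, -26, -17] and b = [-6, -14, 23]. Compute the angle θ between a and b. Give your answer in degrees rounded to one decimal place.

a · b = 8·(-6) + (-26)·(-14) + (-17)·23 = -48 + 364 - 391 = -75
|a|² = 64 + 676 + 289 = 1029,  |a| = √1029 ≈ 32.078030
|b|² = 36 + 196 + 529 = 761,  |b| = √761 ≈ 27.586228
cos θ = -75 / (32.078030 · 27.586228) ≈ -0.08475
θ = arccos(-0.08475) ≈ 94.9°

94.9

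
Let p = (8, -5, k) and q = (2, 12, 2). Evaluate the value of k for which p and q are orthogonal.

p · q = 8·2 + (-5)·12 + k·2 = -44 + 2k
Set equal to 0: 2k = 44, so k = 22.

22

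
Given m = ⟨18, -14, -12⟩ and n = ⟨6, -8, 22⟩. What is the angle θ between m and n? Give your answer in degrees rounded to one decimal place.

94.1

m · n = 18·6 + (-14)·(-8) + (-12)·22 = 108 + 112 - 264 = -44
|m|² = 324 + 196 + 144 = 664,  |m| = √664 ≈ 25.768197
|n|² = 36 + 64 + 484 = 584,  |n| = √584 ≈ 24.166092
cos θ = -44 / (25.768197 · 24.166092) ≈ -0.07066
θ = arccos(-0.07066) ≈ 94.1°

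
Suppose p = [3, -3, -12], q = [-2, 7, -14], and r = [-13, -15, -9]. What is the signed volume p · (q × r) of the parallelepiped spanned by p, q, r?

-2763

q × r:
i: 7·(-9) - (-14)·(-15) = -63 - 210 = -273
j: (-14)·(-13) - (-2)·(-9) = 182 - 18 = 164
k: (-2)·(-15) - 7·(-13) = 30 - (-91) = 121
q × r = (-273, 164, 121)
p · (q × r) = 3·(-273) + (-3)·164 + (-12)·121 = -819 - 492 - 1452 = -2763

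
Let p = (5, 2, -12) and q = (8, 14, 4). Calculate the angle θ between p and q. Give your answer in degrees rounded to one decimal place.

84.7

p · q = 5·8 + 2·14 + (-12)·4 = 40 + 28 - 48 = 20
|p|² = 25 + 4 + 144 = 173,  |p| = √173 ≈ 13.152946
|q|² = 64 + 196 + 16 = 276,  |q| = √276 ≈ 16.613248
cos θ = 20 / (13.152946 · 16.613248) ≈ 0.09153
θ = arccos(0.09153) ≈ 84.7°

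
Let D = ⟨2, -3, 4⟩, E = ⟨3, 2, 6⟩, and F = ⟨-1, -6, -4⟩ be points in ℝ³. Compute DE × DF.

(-34, 2, 12)

DE = (1, 5, 2)
DF = (-3, -3, -8)
i: 5·(-8) - 2·(-3) = -40 - (-6) = -34
j: 2·(-3) - 1·(-8) = -6 - (-8) = 2
k: 1·(-3) - 5·(-3) = -3 - (-15) = 12
DE × DF = (-34, 2, 12)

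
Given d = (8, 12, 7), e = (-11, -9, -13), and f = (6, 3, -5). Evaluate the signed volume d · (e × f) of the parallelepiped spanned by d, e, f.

e × f:
i: (-9)·(-5) - (-13)·3 = 45 - (-39) = 84
j: (-13)·6 - (-11)·(-5) = -78 - 55 = -133
k: (-11)·3 - (-9)·6 = -33 - (-54) = 21
e × f = (84, -133, 21)
d · (e × f) = 8·84 + 12·(-133) + 7·21 = 672 - 1596 + 147 = -777

-777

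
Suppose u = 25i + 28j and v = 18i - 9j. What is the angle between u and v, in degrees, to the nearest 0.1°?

74.8

u · v = 25·18 + 28·(-9) = 450 - 252 = 198
|u|² = 625 + 784 = 1409,  |u| = √1409 ≈ 37.536649
|v|² = 324 + 81 = 405,  |v| = √405 ≈ 20.124612
cos θ = 198 / (37.536649 · 20.124612) ≈ 0.26211
θ = arccos(0.26211) ≈ 74.8°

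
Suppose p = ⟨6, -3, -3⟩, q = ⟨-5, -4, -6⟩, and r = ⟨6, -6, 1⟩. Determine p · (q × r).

-309

q × r:
i: (-4)·1 - (-6)·(-6) = -4 - 36 = -40
j: (-6)·6 - (-5)·1 = -36 - (-5) = -31
k: (-5)·(-6) - (-4)·6 = 30 - (-24) = 54
q × r = (-40, -31, 54)
p · (q × r) = 6·(-40) + (-3)·(-31) + (-3)·54 = -240 + 93 - 162 = -309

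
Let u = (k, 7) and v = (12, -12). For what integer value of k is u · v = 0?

u · v = k·12 + 7·(-12) = -84 + 12k
Set equal to 0: 12k = 84, so k = 7.

7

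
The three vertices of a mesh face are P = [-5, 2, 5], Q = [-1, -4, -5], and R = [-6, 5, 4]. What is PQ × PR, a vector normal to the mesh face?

(36, 14, 6)

PQ = (4, -6, -10)
PR = (-1, 3, -1)
i: (-6)·(-1) - (-10)·3 = 6 - (-30) = 36
j: (-10)·(-1) - 4·(-1) = 10 - (-4) = 14
k: 4·3 - (-6)·(-1) = 12 - 6 = 6
PQ × PR = (36, 14, 6)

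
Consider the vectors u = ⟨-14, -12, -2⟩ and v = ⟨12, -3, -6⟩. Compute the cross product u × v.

i: (-12)·(-6) - (-2)·(-3) = 72 - 6 = 66
j: (-2)·12 - (-14)·(-6) = -24 - 84 = -108
k: (-14)·(-3) - (-12)·12 = 42 - (-144) = 186
u × v = (66, -108, 186)

(66, -108, 186)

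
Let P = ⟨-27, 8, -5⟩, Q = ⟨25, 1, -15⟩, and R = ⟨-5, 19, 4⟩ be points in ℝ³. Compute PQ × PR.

(47, -688, 726)

PQ = (52, -7, -10)
PR = (22, 11, 9)
i: (-7)·9 - (-10)·11 = -63 - (-110) = 47
j: (-10)·22 - 52·9 = -220 - 468 = -688
k: 52·11 - (-7)·22 = 572 - (-154) = 726
PQ × PR = (47, -688, 726)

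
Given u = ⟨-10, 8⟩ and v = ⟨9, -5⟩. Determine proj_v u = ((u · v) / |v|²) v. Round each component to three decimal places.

u · v = (-10)·9 + 8·(-5) = -90 - 40 = -130
|v|² = 81 + 25 = 106
proj_v u = (-130/106) · (9, -5) ≈ (-11.038, 6.132)

(-11.038, 6.132)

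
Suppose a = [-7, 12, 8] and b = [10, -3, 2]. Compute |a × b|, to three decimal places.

144.710

i: 12·2 - 8·(-3) = 24 - (-24) = 48
j: 8·10 - (-7)·2 = 80 - (-14) = 94
k: (-7)·(-3) - 12·10 = 21 - 120 = -99
a × b = (48, 94, -99)
|a × b| = √(48² + 94² + (-99)²) = √20941 ≈ 144.7101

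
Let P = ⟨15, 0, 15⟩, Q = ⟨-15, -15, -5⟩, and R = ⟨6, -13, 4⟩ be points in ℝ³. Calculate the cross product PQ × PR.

(-95, -150, 255)

PQ = (-30, -15, -20)
PR = (-9, -13, -11)
i: (-15)·(-11) - (-20)·(-13) = 165 - 260 = -95
j: (-20)·(-9) - (-30)·(-11) = 180 - 330 = -150
k: (-30)·(-13) - (-15)·(-9) = 390 - 135 = 255
PQ × PR = (-95, -150, 255)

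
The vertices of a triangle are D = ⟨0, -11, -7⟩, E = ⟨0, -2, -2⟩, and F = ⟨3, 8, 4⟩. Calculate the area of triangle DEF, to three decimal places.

DE = (0, 9, 5),  DF = (3, 19, 11)
i: 9·11 - 5·19 = 99 - 95 = 4
j: 5·3 - 0·11 = 15 - 0 = 15
k: 0·19 - 9·3 = 0 - 27 = -27
DE × DF = (4, 15, -27)
|DE × DF| = √970 ≈ 31.1448
area = ½ · 31.1448 ≈ 15.572

15.572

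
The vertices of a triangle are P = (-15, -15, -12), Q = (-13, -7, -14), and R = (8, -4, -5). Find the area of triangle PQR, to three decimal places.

PQ = (2, 8, -2),  PR = (23, 11, 7)
i: 8·7 - (-2)·11 = 56 - (-22) = 78
j: (-2)·23 - 2·7 = -46 - 14 = -60
k: 2·11 - 8·23 = 22 - 184 = -162
PQ × PR = (78, -60, -162)
|PQ × PR| = √35928 ≈ 189.5468
area = ½ · 189.5468 ≈ 94.773

94.773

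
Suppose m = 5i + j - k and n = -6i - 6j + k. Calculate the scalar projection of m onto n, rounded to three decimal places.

-4.331

m · n = 5·(-6) + 1·(-6) + (-1)·1 = -30 - 6 - 1 = -37
|n| = √(36 + 36 + 1) = √73 ≈ 8.5440
comp_n m = -37 / √73 ≈ -4.331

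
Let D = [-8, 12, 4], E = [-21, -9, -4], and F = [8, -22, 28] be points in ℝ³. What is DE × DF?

DE = (-13, -21, -8)
DF = (16, -34, 24)
i: (-21)·24 - (-8)·(-34) = -504 - 272 = -776
j: (-8)·16 - (-13)·24 = -128 - (-312) = 184
k: (-13)·(-34) - (-21)·16 = 442 - (-336) = 778
DE × DF = (-776, 184, 778)

(-776, 184, 778)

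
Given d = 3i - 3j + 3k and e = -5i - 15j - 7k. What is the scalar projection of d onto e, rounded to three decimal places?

d · e = 3·(-5) + (-3)·(-15) + 3·(-7) = -15 + 45 - 21 = 9
|e| = √(25 + 225 + 49) = √299 ≈ 17.2916
comp_e d = 9 / √299 ≈ 0.520

0.520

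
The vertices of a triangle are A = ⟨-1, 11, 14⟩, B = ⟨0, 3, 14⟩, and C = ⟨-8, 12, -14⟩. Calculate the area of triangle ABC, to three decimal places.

AB = (1, -8, 0),  AC = (-7, 1, -28)
i: (-8)·(-28) - 0·1 = 224 - 0 = 224
j: 0·(-7) - 1·(-28) = 0 - (-28) = 28
k: 1·1 - (-8)·(-7) = 1 - 56 = -55
AB × AC = (224, 28, -55)
|AB × AC| = √53985 ≈ 232.3467
area = ½ · 232.3467 ≈ 116.173

116.173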